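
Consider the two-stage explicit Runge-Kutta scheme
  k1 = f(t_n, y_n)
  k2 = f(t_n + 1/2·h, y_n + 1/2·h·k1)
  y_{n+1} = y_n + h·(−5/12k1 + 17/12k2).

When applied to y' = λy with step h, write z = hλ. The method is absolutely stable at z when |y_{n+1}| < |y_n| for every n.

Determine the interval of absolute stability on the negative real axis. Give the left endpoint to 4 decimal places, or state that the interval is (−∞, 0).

(-1.4118, 0).

Set f=λy, z=hλ:
  k1=λy_n ⇒ h·k1=z·y_n;  k2=λ(1+1/2z)y_n ⇒ h·k2=z(1+1/2z)y_n
  y_{n+1}/y_n = 1 − 5/12z + 17/12z(1+1/2z) = 1 + z + 17/24z²
  ⇒ R(z) = 1 + z + 17/24z².

Need |R(x)|<1, x<0.
x=-1.45: |R|=1.0393
R=1: x+17/24x²=0 ⇒ x=−24/17=-1.4118; min R=1−1/(4·17/24)=0.6471>−1
Confirm numerically:
  x=-1.211: |R|=0.82779 <1
  x=-0.946: |R|=0.68790 <1
  x=-0.921: |R|=0.67984 <1
  x=-1.960: |R|=1.76113 >1
  x=-1.654: |R|=1.28380 >1
Interval (-1.4118, 0).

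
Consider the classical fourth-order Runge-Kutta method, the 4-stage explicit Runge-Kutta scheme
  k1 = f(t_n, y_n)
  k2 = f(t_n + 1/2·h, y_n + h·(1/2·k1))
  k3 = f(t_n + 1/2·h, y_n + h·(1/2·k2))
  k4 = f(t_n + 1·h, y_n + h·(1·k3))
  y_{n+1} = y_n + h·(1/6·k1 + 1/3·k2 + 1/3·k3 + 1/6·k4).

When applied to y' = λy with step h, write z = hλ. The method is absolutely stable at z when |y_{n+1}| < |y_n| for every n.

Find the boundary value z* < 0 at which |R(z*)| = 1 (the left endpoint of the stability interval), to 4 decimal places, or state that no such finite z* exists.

z* = -2.7853.

On y'=λy, z=hλ:
  order 4, 4-stage ⇒ R(z)=1+z+z^2/2+z^3/6+z^4/24
  (e.g. R(-1.66)=0.27181, |R|=0.27181)

Find x<0 with |R(x)|<1.
x=-1.66: |R|=0.2718
|R(-2.59)|=0.7433 |R(-1.81)|=0.2870 |R(-1.16)|=0.3281
Bisect:
  x_lo=-3.4468 |R|=2.5496  x_hi=-0.1892 |R|=0.8276
  mid=-1.81800 |R|=0.28827 →hi
  mid=-2.63242 |R|=0.79293 →hi
  mid=-3.03962 |R|=1.45623 →lo
  mid=-2.83602 |R|=1.07921 →lo
  mid=-2.73422 |R|=0.92569 →hi
  mid=-2.78512 |R|=0.99974 →hi
  mid=-2.81057 |R|=1.03878 →lo
  mid=-2.79784 |R|=1.01909 →lo
  mid=-2.79148 |R|=1.00937 →lo
  mid=-2.78830 |R|=1.00454 →lo
  ...
  [-2.78532,-2.78512] ⇒ x*=-2.7853
Interval (-2.7853, 0).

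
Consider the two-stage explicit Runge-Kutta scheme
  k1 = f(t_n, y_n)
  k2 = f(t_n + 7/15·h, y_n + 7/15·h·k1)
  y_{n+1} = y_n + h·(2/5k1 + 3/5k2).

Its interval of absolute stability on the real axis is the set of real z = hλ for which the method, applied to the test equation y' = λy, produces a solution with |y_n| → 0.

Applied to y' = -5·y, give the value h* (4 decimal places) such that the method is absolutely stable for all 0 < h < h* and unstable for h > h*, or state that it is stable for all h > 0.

On y'=λy, z=hλ:
  k1=λy_n ⇒ h·k1=z·y_n;  k2=λ(1+7/15z)y_n ⇒ h·k2=z(1+7/15z)y_n
  y_{n+1}/y_n = 1 + 2/5z + 3/5z(1+7/15z) = 1 + z + 7/25z²
  Hence R(z) = 1 + z + 7/25z².

Boundary: |R(x)|=1, x<0.
x=-0.93: |R|=0.3122
R=1: x+7/25x²=0 ⇒ x=−25/7=-3.5714; min R=1−1/(4·7/25)=0.1071>−1
Confirm numerically:
  x=-2.493: |R|=0.24721 <1
  x=-2.026: |R|=0.12331 <1
  x=-1.974: |R|=0.11707 <1
  x=-4.131: |R|=1.64725 >1
  x=-3.886: |R|=1.34228 >1
  x=-3.778: |R|=1.21852 >1
Interval (-3.5714, 0).

(-3.5714,0); λ=-5 ⇒ h* = (25/7)/5 = 0.7143.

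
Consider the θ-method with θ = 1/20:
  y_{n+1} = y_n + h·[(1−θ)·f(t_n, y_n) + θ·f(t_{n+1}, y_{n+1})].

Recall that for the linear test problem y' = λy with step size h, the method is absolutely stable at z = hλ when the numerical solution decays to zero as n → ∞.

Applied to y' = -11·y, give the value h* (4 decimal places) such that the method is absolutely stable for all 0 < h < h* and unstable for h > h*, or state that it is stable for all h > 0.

(-2.2222,0); λ=-11 ⇒ h* = (20/9)/11 = 0.2020.

With y'=λy (z=hλ):
  y_{n+1} = y_n + z·[19/20·y_n + 1/20·y_{n+1}] ⇒ (1 − 1/20z)y_{n+1} = (1 + 19/20z)y_n
  ⇒ R(z) = (1 + 19/20z)/(1 − 1/20z).

Need |R(x)|<1, x<0.
x=-1.42: |R|=0.3259
R=−1: 1+19/20x = −1+1/20x ⇒ -9/10x=2 ⇒ x=2/(-9/10)=-2.2222
Confirm numerically:
  x=-1.640: |R|=0.51571 <1
  x=-1.523: |R|=0.41523 <1
  x=-1.226: |R|=0.15519 <1
  x=-2.699: |R|=1.37808 >1
  x=-2.313: |R|=1.07323 >1
So |R|<1 on (-2.2222, 0).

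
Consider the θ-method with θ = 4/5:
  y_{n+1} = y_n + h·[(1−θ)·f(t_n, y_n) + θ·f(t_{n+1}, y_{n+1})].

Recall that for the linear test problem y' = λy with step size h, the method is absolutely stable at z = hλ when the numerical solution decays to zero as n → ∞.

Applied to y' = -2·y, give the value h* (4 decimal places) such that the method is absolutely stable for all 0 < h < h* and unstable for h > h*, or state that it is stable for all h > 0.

interval (−∞, 0). Any h>0 works for λ=-2.

Set f=λy, z=hλ:
  y_{n+1} = y_n + z·[1/5·y_n + 4/5·y_{n+1}] ⇒ (1 − 4/5z)y_{n+1} = (1 + 1/5z)y_n
  ⇒ R(z) = (1 + 1/5z)/(1 − 4/5z).

Need |R(x)|<1, x<0.
x=-1.48: |R|=0.3223
x=-2: |R|=0.2308
x=-10: |R|=0.1111
x=-100: |R|=0.2346
θ=4/5≥1/2 ⇒ |1+1/5x|<|1−4/5x| ∀x<0 ⇒ unbounded interval.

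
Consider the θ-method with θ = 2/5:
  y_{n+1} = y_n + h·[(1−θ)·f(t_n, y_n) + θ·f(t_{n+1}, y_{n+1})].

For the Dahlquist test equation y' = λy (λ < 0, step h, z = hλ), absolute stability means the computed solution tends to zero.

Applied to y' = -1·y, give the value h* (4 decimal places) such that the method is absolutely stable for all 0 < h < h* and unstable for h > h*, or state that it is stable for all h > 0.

With y'=λy (z=hλ):
  y_{n+1} = y_n + z·[3/5·y_n + 2/5·y_{n+1}] ⇒ (1 − 2/5z)y_{n+1} = (1 + 3/5z)y_n
  Hence R(z) = (1 + 3/5z)/(1 − 2/5z).

Boundary: |R(x)|=1, x<0.
x=-1.35: |R|=0.1234
R=−1: 1+3/5x = −1+2/5x ⇒ -1/5x=2 ⇒ x=2/(-1/5)=-10.0000
Confirm numerically:
  x=-9.851: |R|=0.99397 <1
  x=-9.785: |R|=0.99125 <1
  x=-7.791: |R|=0.89267 <1
  x=-10.552: |R|=1.02115 >1
  x=-10.132: |R|=1.00522 >1
Interval (-10.0000, 0).

(-10.0000,0); λ=-1 ⇒ h* = (10)/1 = 10.0000.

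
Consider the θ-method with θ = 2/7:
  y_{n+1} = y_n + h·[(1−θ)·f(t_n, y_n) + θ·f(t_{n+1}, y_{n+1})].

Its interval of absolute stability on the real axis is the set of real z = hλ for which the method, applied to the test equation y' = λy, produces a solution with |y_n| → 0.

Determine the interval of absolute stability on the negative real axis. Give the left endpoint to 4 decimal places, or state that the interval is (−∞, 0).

On y'=λy, z=hλ:
  y_{n+1} = y_n + z·[5/7·y_n + 2/7·y_{n+1}] ⇒ (1 − 2/7z)y_{n+1} = (1 + 5/7z)y_n
  R(z) = (1 + 5/7z)/(1 − 2/7z).

Solve |R(x)|<1 on ℝ⁻.
x=-1.74: |R|=0.1622
R=−1: 1+5/7x = −1+2/7x ⇒ -3/7x=2 ⇒ x=2/(-3/7)=-4.6667
Confirm numerically:
  x=-4.249: |R|=0.91915 <1
  x=-3.938: |R|=0.85305 <1
  x=-2.593: |R|=0.48950 <1
  x=-5.217: |R|=1.09470 >1
  x=-5.162: |R|=1.08578 >1
  x=-4.720: |R|=1.00973 >1
So |R|<1 on (-4.6667, 0).

(-4.6667, 0).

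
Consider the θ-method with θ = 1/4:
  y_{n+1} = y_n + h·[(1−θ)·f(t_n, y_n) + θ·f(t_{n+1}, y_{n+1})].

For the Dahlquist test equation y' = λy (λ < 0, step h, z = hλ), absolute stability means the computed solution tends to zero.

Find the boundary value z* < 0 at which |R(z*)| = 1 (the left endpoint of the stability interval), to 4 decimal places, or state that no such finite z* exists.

left endpoint -4.0000.

With y'=λy (z=hλ):
  y_{n+1} = y_n + z·[3/4·y_n + 1/4·y_{n+1}] ⇒ (1 − 1/4z)y_{n+1} = (1 + 3/4z)y_n
  Hence R(z) = (1 + 3/4z)/(1 − 1/4z).

Solve |R(x)|<1 on ℝ⁻.
x=-0.44: |R|=0.6036
R=−1: 1+3/4x = −1+1/4x ⇒ -1/2x=2 ⇒ x=2/(-1/2)=-4.0000
Confirm numerically:
  x=-3.933: |R|=0.98311 <1
  x=-3.725: |R|=0.92880 <1
  x=-3.321: |R|=0.81451 <1
  x=-2.552: |R|=0.55800 <1
  x=-4.400: |R|=1.09524 >1
  x=-4.082: |R|=1.02029 >1
So |R|<1 on (-4.0000, 0).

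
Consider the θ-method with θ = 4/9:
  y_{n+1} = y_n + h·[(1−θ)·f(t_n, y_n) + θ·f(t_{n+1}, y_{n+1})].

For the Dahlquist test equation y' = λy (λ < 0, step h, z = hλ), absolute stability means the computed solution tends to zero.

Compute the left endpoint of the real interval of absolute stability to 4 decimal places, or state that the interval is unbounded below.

left endpoint -18.0000.

On y'=λy, z=hλ:
  y_{n+1} = y_n + z·[5/9·y_n + 4/9·y_{n+1}] ⇒ (1 − 4/9z)y_{n+1} = (1 + 5/9z)y_n
  ⇒ R(z) = (1 + 5/9z)/(1 − 4/9z).

Solve |R(x)|<1 on ℝ⁻.
x=-0.76: |R|=0.4319
R=−1: 1+5/9x = −1+4/9x ⇒ -1/9x=2 ⇒ x=2/(-1/9)=-18.0000
Confirm numerically:
  x=-15.134: |R|=0.95878 <1
  x=-15.073: |R|=0.95776 <1
  x=-10.571: |R|=0.85514 <1
  x=-18.595: |R|=1.00714 >1
  x=-18.526: |R|=1.00633 >1
  x=-18.315: |R|=1.00383 >1
Interval (-18.0000, 0).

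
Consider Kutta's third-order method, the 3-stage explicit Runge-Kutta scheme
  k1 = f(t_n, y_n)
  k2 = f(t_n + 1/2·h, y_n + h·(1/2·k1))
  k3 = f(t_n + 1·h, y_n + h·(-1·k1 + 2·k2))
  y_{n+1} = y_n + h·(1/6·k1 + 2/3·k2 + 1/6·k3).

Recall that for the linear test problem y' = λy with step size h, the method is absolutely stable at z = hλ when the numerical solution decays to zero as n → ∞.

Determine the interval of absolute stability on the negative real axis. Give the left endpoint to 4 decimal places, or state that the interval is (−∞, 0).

Set f=λy, z=hλ:
  order 3, 3-stage ⇒ R(z)=1+z+z^2/2+z^3/6
  (e.g. R(-0.4)=0.66933, |R|=0.66933)

Boundary: |R(x)|=1, x<0.
x=-0.4: |R|=0.6693
|R(-2.08)|=0.4166 |R(-1.74)|=0.1042 |R(-0.93)|=0.3684
Bisect:
  x_lo=-3.1674 |R|=2.4472  x_hi=-0.1274 |R|=0.8803
  mid=-1.64740 |R|=0.03559 →hi
  mid=-2.40737 |R|=0.83495 →hi
  mid=-2.78736 |R|=1.51202 →lo
  mid=-2.59737 |R|=1.14466 →lo
  mid=-2.50237 |R|=0.98303 →hi
  mid=-2.54987 |R|=1.06209 →lo
  mid=-2.52612 |R|=1.02213 →lo
  ...
  [-2.51276,-2.51258] ⇒ x*=-2.5127
Interval (-2.5127, 0).

(-2.5127, 0).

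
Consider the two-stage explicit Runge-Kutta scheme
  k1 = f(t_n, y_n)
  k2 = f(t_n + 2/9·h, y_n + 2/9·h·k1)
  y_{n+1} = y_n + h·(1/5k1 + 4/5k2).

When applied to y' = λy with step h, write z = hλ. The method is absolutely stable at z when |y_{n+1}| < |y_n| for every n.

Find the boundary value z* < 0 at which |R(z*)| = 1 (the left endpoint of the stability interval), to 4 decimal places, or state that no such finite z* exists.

Test eqn y'=λy, z=hλ:
  k1=λy_n ⇒ h·k1=z·y_n;  k2=λ(1+2/9z)y_n ⇒ h·k2=z(1+2/9z)y_n
  y_{n+1}/y_n = 1 + 1/5z + 4/5z(1+2/9z) = 1 + z + 8/45z²
  R(z) = 1 + z + 8/45z².

Need |R(x)|<1, x<0.
x=-1.24: |R|=0.0334
R=1: x+8/45x²=0 ⇒ x=−45/8=-5.6250; min R=1−1/(4·8/45)=-0.4062>−1
Confirm numerically:
  x=-5.536: |R|=0.91241 <1
  x=-4.008: |R|=0.15217 <1
  x=-2.665: |R|=0.40238 <1
  x=-2.345: |R|=0.36740 <1
  x=-6.155: |R|=1.57994 >1
  x=-6.049: |R|=1.45596 >1
  x=-5.969: |R|=1.36504 >1
Interval (-5.6250, 0).

left endpoint -5.6250.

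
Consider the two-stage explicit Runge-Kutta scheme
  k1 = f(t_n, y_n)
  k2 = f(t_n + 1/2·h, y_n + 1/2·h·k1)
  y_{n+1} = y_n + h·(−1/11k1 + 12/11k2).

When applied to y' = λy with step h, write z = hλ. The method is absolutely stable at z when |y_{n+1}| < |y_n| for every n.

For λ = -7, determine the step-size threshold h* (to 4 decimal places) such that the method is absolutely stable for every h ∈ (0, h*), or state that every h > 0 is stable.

(-1.8333,0); λ=-7 ⇒ h* = (11/6)/7 = 0.2619.

On y'=λy, z=hλ:
  k1=λy_n ⇒ h·k1=z·y_n;  k2=λ(1+1/2z)y_n ⇒ h·k2=z(1+1/2z)y_n
  y_{n+1}/y_n = 1 − 1/11z + 12/11z(1+1/2z) = 1 + z + 6/11z²
  Hence R(z) = 1 + z + 6/11z².

Need |R(x)|<1, x<0.
x=-1.43: |R|=0.6854
R=1: x+6/11x²=0 ⇒ x=−11/6=-1.8333; min R=1−1/(4·6/11)=0.5417>−1
Confirm numerically:
  x=-1.740: |R|=0.91142 <1
  x=-1.521: |R|=0.74088 <1
  x=-1.271: |R|=0.61015 <1
  x=-0.946: |R|=0.54214 <1
  x=-2.423: |R|=1.77932 >1
  x=-2.290: |R|=1.57042 >1
  x=-2.098: |R|=1.30287 >1
Stable set (-1.8333, 0).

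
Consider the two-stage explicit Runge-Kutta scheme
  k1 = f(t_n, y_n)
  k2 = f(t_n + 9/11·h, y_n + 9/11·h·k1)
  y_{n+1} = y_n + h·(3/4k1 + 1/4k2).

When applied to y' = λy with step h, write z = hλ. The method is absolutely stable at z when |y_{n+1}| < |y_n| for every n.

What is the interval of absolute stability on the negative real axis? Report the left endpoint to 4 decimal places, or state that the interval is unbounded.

z∈(-4.8889,0).

With y'=λy (z=hλ):
  k1=λy_n ⇒ h·k1=z·y_n;  k2=λ(1+9/11z)y_n ⇒ h·k2=z(1+9/11z)y_n
  y_{n+1}/y_n = 1 + 3/4z + 1/4z(1+9/11z) = 1 + z + 9/44z²
  R(z) = 1 + z + 9/44z².

Find x<0 with |R(x)|<1.
x=-0.47: |R|=0.5752
R=1: x+9/44x²=0 ⇒ x=−44/9=-4.8889; min R=1−1/(4·9/44)=-0.2222>−1
Confirm numerically:
  x=-4.524: |R|=0.66235 <1
  x=-3.762: |R|=0.13286 <1
  x=-2.593: |R|=0.21771 <1
  x=-5.353: |R|=1.50817 >1
  x=-5.284: |R|=1.42704 >1
  x=-4.978: |R|=1.09074 >1
Stable set (-4.8889, 0).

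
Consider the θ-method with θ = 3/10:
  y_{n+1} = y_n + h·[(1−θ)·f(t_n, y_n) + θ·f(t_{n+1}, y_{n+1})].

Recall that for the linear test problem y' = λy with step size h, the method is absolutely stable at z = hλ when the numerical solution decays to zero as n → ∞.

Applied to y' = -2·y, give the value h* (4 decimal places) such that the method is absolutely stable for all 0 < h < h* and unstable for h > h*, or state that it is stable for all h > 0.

(-5.0000,0); λ=-2 ⇒ h* = (5)/2 = 2.5000.

Set f=λy, z=hλ:
  y_{n+1} = y_n + z·[7/10·y_n + 3/10·y_{n+1}] ⇒ (1 − 3/10z)y_{n+1} = (1 + 7/10z)y_n
  so R(z) = (1 + 7/10z)/(1 − 3/10z).

Boundary: |R(x)|=1, x<0.
x=-1.21: |R|=0.1123
R=−1: 1+7/10x = −1+3/10x ⇒ -2/5x=2 ⇒ x=2/(-2/5)=-5.0000
Confirm numerically:
  x=-3.576: |R|=0.72520 <1
  x=-3.372: |R|=0.67628 <1
  x=-2.533: |R|=0.43929 <1
  x=-5.502: |R|=1.07576 >1
  x=-5.418: |R|=1.06369 >1
So |R|<1 on (-5.0000, 0).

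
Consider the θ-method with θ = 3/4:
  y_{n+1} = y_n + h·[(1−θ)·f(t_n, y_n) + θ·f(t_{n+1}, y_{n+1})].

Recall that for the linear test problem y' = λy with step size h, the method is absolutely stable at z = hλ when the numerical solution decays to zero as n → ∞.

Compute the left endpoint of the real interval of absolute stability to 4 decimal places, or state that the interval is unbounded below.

With y'=λy (z=hλ):
  y_{n+1} = y_n + z·[1/4·y_n + 3/4·y_{n+1}] ⇒ (1 − 3/4z)y_{n+1} = (1 + 1/4z)y_n
  Hence R(z) = (1 + 1/4z)/(1 − 3/4z).

Boundary: |R(x)|=1, x<0.
x=-0.41: |R|=0.6864
x=-2: |R|=0.2000
x=-10: |R|=0.1765
x=-100: |R|=0.3158
θ=3/4≥1/2 ⇒ |1+1/4x|<|1−3/4x| ∀x<0 ⇒ unbounded interval.

(−∞, 0) — no finite endpoint.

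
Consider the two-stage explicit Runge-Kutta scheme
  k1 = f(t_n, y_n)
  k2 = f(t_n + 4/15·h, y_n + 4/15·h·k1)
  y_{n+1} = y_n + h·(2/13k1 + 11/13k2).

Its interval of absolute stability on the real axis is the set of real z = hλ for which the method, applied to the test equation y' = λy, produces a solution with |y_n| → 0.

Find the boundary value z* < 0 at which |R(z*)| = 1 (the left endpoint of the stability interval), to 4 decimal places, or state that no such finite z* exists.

Set f=λy, z=hλ:
  k1=λy_n ⇒ h·k1=z·y_n;  k2=λ(1+4/15z)y_n ⇒ h·k2=z(1+4/15z)y_n
  y_{n+1}/y_n = 1 + 2/13z + 11/13z(1+4/15z) = 1 + z + 44/195z²
  so R(z) = 1 + z + 44/195z².

Find x<0 with |R(x)|<1.
x=-1.79: |R|=0.0670
R=1: x+44/195x²=0 ⇒ x=−195/44=-4.4318; min R=1−1/(4·44/195)=-0.1080>−1
Confirm numerically:
  x=-3.507: |R|=0.26817 <1
  x=-2.833: |R|=0.02203 <1
  x=-2.703: |R|=0.05442 <1
  x=-2.538: |R|=0.08455 <1
  x=-4.805: |R|=1.40461 >1
  x=-4.728: |R|=1.31598 >1
  x=-4.478: |R|=1.04666 >1
So |R|<1 on (-4.4318, 0).

left endpoint -4.4318.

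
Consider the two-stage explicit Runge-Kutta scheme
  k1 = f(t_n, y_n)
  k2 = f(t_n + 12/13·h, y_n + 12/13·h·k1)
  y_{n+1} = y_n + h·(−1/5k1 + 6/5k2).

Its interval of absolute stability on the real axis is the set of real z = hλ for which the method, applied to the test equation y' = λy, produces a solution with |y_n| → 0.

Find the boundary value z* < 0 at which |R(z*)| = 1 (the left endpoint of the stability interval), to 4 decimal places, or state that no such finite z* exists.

z* = -0.9028.

Test eqn y'=λy, z=hλ:
  k1=λy_n ⇒ h·k1=z·y_n;  k2=λ(1+12/13z)y_n ⇒ h·k2=z(1+12/13z)y_n
  y_{n+1}/y_n = 1 − 1/5z + 6/5z(1+12/13z) = 1 + z + 72/65z²
  ⇒ R(z) = 1 + z + 72/65z².

Boundary: |R(x)|=1, x<0.
x=-0.45: |R|=0.7743
R=1: x+72/65x²=0 ⇒ x=−65/72=-0.9028; min R=1−1/(4·72/65)=0.7743>−1
Confirm numerically:
  x=-0.820: |R|=0.92481 <1
  x=-0.782: |R|=0.89538 <1
  x=-0.658: |R|=0.82159 <1
  x=-0.462: |R|=0.77443 <1
  x=-1.150: |R|=1.31492 >1
  x=-1.145: |R|=1.30721 >1
  x=-0.927: |R|=1.02487 >1
Stable set (-0.9028, 0).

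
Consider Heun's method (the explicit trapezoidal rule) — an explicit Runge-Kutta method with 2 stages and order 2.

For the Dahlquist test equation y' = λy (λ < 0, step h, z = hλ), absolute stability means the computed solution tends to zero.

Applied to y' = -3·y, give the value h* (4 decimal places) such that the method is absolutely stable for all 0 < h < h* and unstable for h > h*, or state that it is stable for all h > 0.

Test eqn y'=λy, z=hλ:
  order 2, 2-stage ⇒ R(z)=1+z+z^2/2
  (e.g. R(-1.17)=0.51445, |R|=0.51445)

Boundary: |R(x)|=1, x<0.
x=-1.17: |R|=0.5144
|R(-2.22)|=1.2442 |R(-2.05)|=1.0512 |R(-1.86)|=0.8698
Bisect:
  x_lo=-2.3693 |R|=1.4375  x_hi=-0.3048 |R|=0.7417
  mid=-1.33704 |R|=0.55680 →hi
  mid=-1.85318 |R|=0.86396 →hi
  mid=-2.11125 |R|=1.11744 →lo
  mid=-1.98221 |R|=0.98237 →hi
  mid=-2.04673 |R|=1.04782 →lo
  mid=-2.01447 |R|=1.01458 →lo
  mid=-1.99834 |R|=0.99835 →hi
  ...
  [-2.00011,-1.99998] ⇒ x*=-2.0000
Stable set (-2.0000, 0).

(-2.0000,0); λ=-3 ⇒ h* = 0.6667.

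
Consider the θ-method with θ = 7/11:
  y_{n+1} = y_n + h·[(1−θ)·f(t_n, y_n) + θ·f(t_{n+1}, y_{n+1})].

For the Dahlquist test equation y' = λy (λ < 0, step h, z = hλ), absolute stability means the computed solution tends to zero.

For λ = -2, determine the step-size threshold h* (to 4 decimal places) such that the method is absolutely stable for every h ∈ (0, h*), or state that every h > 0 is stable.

interval (−∞, 0). Any h>0 works for λ=-2.

On y'=λy, z=hλ:
  y_{n+1} = y_n + z·[4/11·y_n + 7/11·y_{n+1}] ⇒ (1 − 7/11z)y_{n+1} = (1 + 4/11z)y_n
  so R(z) = (1 + 4/11z)/(1 − 7/11z).

Boundary: |R(x)|=1, x<0.
x=-1.68: |R|=0.1880
x=-2: |R|=0.1200
x=-10: |R|=0.3580
x=-100: |R|=0.5471
θ=7/11≥1/2 ⇒ |1+4/11x|<|1−7/11x| ∀x<0 ⇒ unbounded interval.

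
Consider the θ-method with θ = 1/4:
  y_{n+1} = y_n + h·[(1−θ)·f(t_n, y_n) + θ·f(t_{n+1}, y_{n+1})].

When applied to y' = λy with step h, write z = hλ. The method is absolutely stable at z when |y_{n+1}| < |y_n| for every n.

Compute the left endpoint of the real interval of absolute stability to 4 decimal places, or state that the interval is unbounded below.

left endpoint -4.0000.

On y'=λy, z=hλ:
  y_{n+1} = y_n + z·[3/4·y_n + 1/4·y_{n+1}] ⇒ (1 − 1/4z)y_{n+1} = (1 + 3/4z)y_n
  so R(z) = (1 + 3/4z)/(1 − 1/4z).

Need |R(x)|<1, x<0.
x=-1.45: |R|=0.0642
R=−1: 1+3/4x = −1+1/4x ⇒ -1/2x=2 ⇒ x=2/(-1/2)=-4.0000
Confirm numerically:
  x=-3.874: |R|=0.96800 <1
  x=-2.739: |R|=0.62576 <1
  x=-2.737: |R|=0.62506 <1
  x=-4.431: |R|=1.10224 >1
  x=-4.283: |R|=1.06833 >1
Stable set (-4.0000, 0).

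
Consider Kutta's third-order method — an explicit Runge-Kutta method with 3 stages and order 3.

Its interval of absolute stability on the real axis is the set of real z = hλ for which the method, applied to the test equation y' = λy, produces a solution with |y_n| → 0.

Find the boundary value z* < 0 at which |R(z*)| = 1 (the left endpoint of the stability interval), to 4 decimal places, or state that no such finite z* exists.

left endpoint -2.5127.

Test eqn y'=λy, z=hλ:
  order 3, 3-stage ⇒ R(z)=1+z+z^2/2+z^3/6
  (e.g. R(-0.82)=0.42431, |R|=0.42431)

Boundary: |R(x)|=1, x<0.
x=-0.82: |R|=0.4243
|R(-1.95)|=0.2846 |R(-1.94)|=0.2751 |R(-1.29)|=0.1843
Bisect:
  x_lo=-3.0051 |R|=2.0129  x_hi=-0.2707 |R|=0.7626
  mid=-1.63791 |R|=0.02889 →hi
  mid=-2.32153 |R|=0.71209 →hi
  mid=-2.66333 |R|=1.26532 →lo
  mid=-2.49243 |R|=0.96691 →hi
  mid=-2.57788 |R|=1.11035 →lo
  mid=-2.53516 |R|=1.03723 →lo
  mid=-2.51379 |R|=1.00172 →lo
  mid=-2.50311 |R|=0.98423 →hi
  mid=-2.50845 |R|=0.99295 →hi
  ...
  [-2.51279,-2.51262] ⇒ x*=-2.5127
So |R|<1 on (-2.5127, 0).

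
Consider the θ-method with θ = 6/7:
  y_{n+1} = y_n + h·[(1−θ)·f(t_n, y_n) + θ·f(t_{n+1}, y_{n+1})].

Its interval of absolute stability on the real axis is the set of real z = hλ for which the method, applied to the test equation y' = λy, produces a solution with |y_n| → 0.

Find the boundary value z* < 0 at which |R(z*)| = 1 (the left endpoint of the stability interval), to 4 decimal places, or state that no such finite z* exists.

interval (−∞, 0).

Test eqn y'=λy, z=hλ:
  y_{n+1} = y_n + z·[1/7·y_n + 6/7·y_{n+1}] ⇒ (1 − 6/7z)y_{n+1} = (1 + 1/7z)y_n
  ⇒ R(z) = (1 + 1/7z)/(1 − 6/7z).

Solve |R(x)|<1 on ℝ⁻.
x=-1.21: |R|=0.4060
x=-2: |R|=0.2632
x=-10: |R|=0.0448
x=-100: |R|=0.1532
θ=6/7≥1/2 ⇒ |1+1/7x|<|1−6/7x| ∀x<0 ⇒ unbounded interval.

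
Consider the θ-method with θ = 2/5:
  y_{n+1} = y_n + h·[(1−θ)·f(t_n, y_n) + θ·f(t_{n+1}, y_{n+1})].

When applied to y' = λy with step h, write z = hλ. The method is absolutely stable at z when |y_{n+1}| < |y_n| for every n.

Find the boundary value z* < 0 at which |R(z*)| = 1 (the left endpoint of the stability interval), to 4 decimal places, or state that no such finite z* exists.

left endpoint -10.0000.

With y'=λy (z=hλ):
  y_{n+1} = y_n + z·[3/5·y_n + 2/5·y_{n+1}] ⇒ (1 − 2/5z)y_{n+1} = (1 + 3/5z)y_n
  so R(z) = (1 + 3/5z)/(1 − 2/5z).

Find x<0 with |R(x)|<1.
x=-1.38: |R|=0.1108
R=−1: 1+3/5x = −1+2/5x ⇒ -1/5x=2 ⇒ x=2/(-1/5)=-10.0000
Confirm numerically:
  x=-8.659: |R|=0.93991 <1
  x=-7.220: |R|=0.85700 <1
  x=-6.983: |R|=0.84093 <1
  x=-10.343: |R|=1.01335 >1
  x=-10.297: |R|=1.01160 >1
  x=-10.099: |R|=1.00393 >1
So |R|<1 on (-10.0000, 0).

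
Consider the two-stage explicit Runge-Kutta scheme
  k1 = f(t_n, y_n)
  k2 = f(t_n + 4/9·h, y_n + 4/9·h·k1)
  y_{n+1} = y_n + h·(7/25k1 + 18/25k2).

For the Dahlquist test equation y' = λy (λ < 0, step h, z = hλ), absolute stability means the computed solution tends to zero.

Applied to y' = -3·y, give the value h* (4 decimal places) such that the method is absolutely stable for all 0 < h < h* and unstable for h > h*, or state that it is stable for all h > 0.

Test eqn y'=λy, z=hλ:
  k1=λy_n ⇒ h·k1=z·y_n;  k2=λ(1+4/9z)y_n ⇒ h·k2=z(1+4/9z)y_n
  y_{n+1}/y_n = 1 + 7/25z + 18/25z(1+4/9z) = 1 + z + 8/25z²
  R(z) = 1 + z + 8/25z².

Find x<0 with |R(x)|<1.
x=-1.51: |R|=0.2196
R=1: x+8/25x²=0 ⇒ x=−25/8=-3.1250; min R=1−1/(4·8/25)=0.2188>−1
Confirm numerically:
  x=-3.076: |R|=0.95177 <1
  x=-2.952: |R|=0.83658 <1
  x=-2.636: |R|=0.58752 <1
  x=-3.633: |R|=1.59058 >1
  x=-3.525: |R|=1.45120 >1
Interval (-3.1250, 0).

(-3.1250,0); λ=-3 ⇒ h* = (25/8)/3 = 1.0417.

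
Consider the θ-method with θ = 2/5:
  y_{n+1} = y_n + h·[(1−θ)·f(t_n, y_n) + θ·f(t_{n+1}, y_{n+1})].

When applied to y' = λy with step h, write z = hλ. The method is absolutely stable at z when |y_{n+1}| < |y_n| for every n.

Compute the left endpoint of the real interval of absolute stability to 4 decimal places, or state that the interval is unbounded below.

Set f=λy, z=hλ:
  y_{n+1} = y_n + z·[3/5·y_n + 2/5·y_{n+1}] ⇒ (1 − 2/5z)y_{n+1} = (1 + 3/5z)y_n
  R(z) = (1 + 3/5z)/(1 − 2/5z).

Boundary: |R(x)|=1, x<0.
x=-1.62: |R|=0.0170
R=−1: 1+3/5x = −1+2/5x ⇒ -1/5x=2 ⇒ x=2/(-1/5)=-10.0000
Confirm numerically:
  x=-9.737: |R|=0.98925 <1
  x=-9.029: |R|=0.95789 <1
  x=-6.996: |R|=0.84183 <1
  x=-6.425: |R|=0.79972 <1
  x=-10.512: |R|=1.01967 >1
  x=-10.471: |R|=1.01816 >1
  x=-10.339: |R|=1.01320 >1
So |R|<1 on (-10.0000, 0).

left endpoint -10.0000.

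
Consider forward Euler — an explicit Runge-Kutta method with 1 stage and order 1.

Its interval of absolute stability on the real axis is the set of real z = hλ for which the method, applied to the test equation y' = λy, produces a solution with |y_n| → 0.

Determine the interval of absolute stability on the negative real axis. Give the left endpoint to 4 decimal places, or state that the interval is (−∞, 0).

On y'=λy, z=hλ:
  order 1, 1-stage ⇒ R(z)=1+z
  (e.g. R(-1.36)=-0.36000, |R|=0.36000)

Need |R(x)|<1, x<0.
x=-1.36: |R|=0.3600
|R(-2.12)|=1.1200 |R(-1.94)|=0.9400 |R(-1.57)|=0.5700
Bisect:
  x_lo=-2.4077 |R|=1.4077  x_hi=-0.2291 |R|=0.7709
  mid=-1.31843 |R|=0.31843 →hi
  mid=-1.86308 |R|=0.86308 →hi
  mid=-2.13540 |R|=1.13540 →lo
  mid=-1.99924 |R|=0.99924 →hi
  mid=-2.06732 |R|=1.06732 →lo
  mid=-2.03328 |R|=1.03328 →lo
  mid=-2.01626 |R|=1.01626 →lo
  mid=-2.00775 |R|=1.00775 →lo
  mid=-2.00349 |R|=1.00349 →lo
  mid=-2.00136 |R|=1.00136 →lo
  ...
  [-2.00004,-1.99990] ⇒ x*=-2.0000
Stable set (-2.0000, 0).

z∈(-2.0000,0).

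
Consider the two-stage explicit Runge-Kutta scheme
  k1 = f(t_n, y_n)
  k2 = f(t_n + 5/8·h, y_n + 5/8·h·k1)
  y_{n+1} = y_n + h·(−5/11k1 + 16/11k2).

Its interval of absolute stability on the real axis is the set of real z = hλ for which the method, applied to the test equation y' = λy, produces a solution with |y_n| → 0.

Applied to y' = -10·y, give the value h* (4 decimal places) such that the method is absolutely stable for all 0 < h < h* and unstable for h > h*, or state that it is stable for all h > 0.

On y'=λy, z=hλ:
  k1=λy_n ⇒ h·k1=z·y_n;  k2=λ(1+5/8z)y_n ⇒ h·k2=z(1+5/8z)y_n
  y_{n+1}/y_n = 1 − 5/11z + 16/11z(1+5/8z) = 1 + z + 10/11z²
  Hence R(z) = 1 + z + 10/11z².

Find x<0 with |R(x)|<1.
x=-0.83: |R|=0.7963
R=1: x+10/11x²=0 ⇒ x=−11/10=-1.1000; min R=1−1/(4·10/11)=0.7250>−1
Confirm numerically:
  x=-0.979: |R|=0.89231 <1
  x=-0.846: |R|=0.80465 <1
  x=-0.510: |R|=0.72645 <1
  x=-0.482: |R|=0.72920 <1
  x=-1.223: |R|=1.13675 >1
  x=-1.216: |R|=1.12823 >1
  x=-1.214: |R|=1.12581 >1
Interval (-1.1000, 0).

(-1.1000,0); λ=-10 ⇒ h* = (11/10)/10 = 0.1100.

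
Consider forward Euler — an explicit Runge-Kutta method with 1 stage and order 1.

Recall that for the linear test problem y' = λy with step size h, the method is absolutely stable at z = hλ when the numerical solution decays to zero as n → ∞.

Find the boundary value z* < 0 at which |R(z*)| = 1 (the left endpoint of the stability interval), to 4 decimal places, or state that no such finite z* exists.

z* = -2.0000.

With y'=λy (z=hλ):
  order 1, 1-stage ⇒ R(z)=1+z
  (e.g. R(-1.59)=-0.59000, |R|=0.59000)

Find x<0 with |R(x)|<1.
x=-1.59: |R|=0.5900
|R(-2.15)|=1.1500 |R(-1.21)|=0.2100
Bisect:
  x_lo=-2.6725 |R|=1.6725  x_hi=-0.2420 |R|=0.7580
  mid=-1.45728 |R|=0.45728 →hi
  mid=-2.06490 |R|=1.06490 →lo
  mid=-1.76109 |R|=0.76109 →hi
  mid=-1.91300 |R|=0.91300 →hi
  mid=-1.98895 |R|=0.98895 →hi
  mid=-2.02693 |R|=1.02693 →lo
  mid=-2.00794 |R|=1.00794 →lo
  mid=-1.99844 |R|=0.99844 →hi
  mid=-2.00319 |R|=1.00319 →lo
  ...
  [-2.00008,-1.99993] ⇒ x*=-2.0000
Interval (-2.0000, 0).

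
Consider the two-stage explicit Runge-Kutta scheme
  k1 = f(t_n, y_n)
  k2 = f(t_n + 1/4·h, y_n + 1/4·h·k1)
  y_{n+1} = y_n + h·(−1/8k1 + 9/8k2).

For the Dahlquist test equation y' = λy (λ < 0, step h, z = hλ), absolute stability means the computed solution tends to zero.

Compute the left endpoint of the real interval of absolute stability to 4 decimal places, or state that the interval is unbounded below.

Set f=λy, z=hλ:
  k1=λy_n ⇒ h·k1=z·y_n;  k2=λ(1+1/4z)y_n ⇒ h·k2=z(1+1/4z)y_n
  y_{n+1}/y_n = 1 − 1/8z + 9/8z(1+1/4z) = 1 + z + 9/32z²
  ⇒ R(z) = 1 + z + 9/32z².

Find x<0 with |R(x)|<1.
x=-0.65: |R|=0.4688
R=1: x+9/32x²=0 ⇒ x=−32/9=-3.5556; min R=1−1/(4·9/32)=0.1111>−1
Confirm numerically:
  x=-3.529: |R|=0.97364 <1
  x=-3.074: |R|=0.58367 <1
  x=-2.560: |R|=0.28320 <1
  x=-2.064: |R|=0.13415 <1
  x=-3.842: |R|=1.30952 >1
  x=-3.679: |R|=1.12773 >1
  x=-3.582: |R|=1.02664 >1
So |R|<1 on (-3.5556, 0).

left endpoint -3.5556.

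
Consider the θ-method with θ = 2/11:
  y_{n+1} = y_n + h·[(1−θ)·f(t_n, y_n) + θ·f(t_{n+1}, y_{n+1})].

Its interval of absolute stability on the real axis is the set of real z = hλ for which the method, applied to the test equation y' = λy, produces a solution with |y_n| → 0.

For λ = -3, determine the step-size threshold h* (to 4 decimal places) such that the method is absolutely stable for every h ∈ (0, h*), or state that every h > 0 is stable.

(-3.1429,0); λ=-3 ⇒ h* = (22/7)/3 = 1.0476.

On y'=λy, z=hλ:
  y_{n+1} = y_n + z·[9/11·y_n + 2/11·y_{n+1}] ⇒ (1 − 2/11z)y_{n+1} = (1 + 9/11z)y_n
  Hence R(z) = (1 + 9/11z)/(1 − 2/11z).

Boundary: |R(x)|=1, x<0.
x=-1.23: |R|=0.0052
R=−1: 1+9/11x = −1+2/11x ⇒ -7/11x=2 ⇒ x=2/(-7/11)=-3.1429
Confirm numerically:
  x=-2.647: |R|=0.78698 <1
  x=-2.380: |R|=0.66117 <1
  x=-2.178: |R|=0.56017 <1
  x=-1.744: |R|=0.32413 <1
  x=-3.683: |R|=1.20587 >1
  x=-3.429: |R|=1.11216 >1
  x=-3.362: |R|=1.08655 >1
Interval (-3.1429, 0).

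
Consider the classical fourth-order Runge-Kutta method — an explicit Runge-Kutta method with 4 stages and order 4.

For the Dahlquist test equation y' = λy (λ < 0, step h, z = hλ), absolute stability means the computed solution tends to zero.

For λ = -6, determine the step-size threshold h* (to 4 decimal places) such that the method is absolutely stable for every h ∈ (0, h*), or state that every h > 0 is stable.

(-2.7853,0); λ=-6 ⇒ h* = 0.4642.

With y'=λy (z=hλ):
  order 4, 4-stage ⇒ R(z)=1+z+z^2/2+z^3/6+z^4/24
  (e.g. R(-0.8)=0.45173, |R|=0.45173)

Solve |R(x)|<1 on ℝ⁻.
x=-0.8: |R|=0.4517
|R(-0.75)|=0.4741 |R(-0.68)|=0.5077 |R(-0.63)|=0.5333
Bisect:
  x_lo=-3.4836 |R|=2.6747  x_hi=-0.2231 |R|=0.8001
  mid=-1.85335 |R|=0.29470 →hi
  mid=-2.66849 |R|=0.83772 →hi
  mid=-3.07607 |R|=1.53451 →lo
  mid=-2.87228 |R|=1.13927 →lo
  mid=-2.77039 |R|=0.97776 →hi
  mid=-2.82133 |R|=1.05571 →lo
  mid=-2.79586 |R|=1.01605 →lo
  ...
  [-2.78531,-2.78511] ⇒ x*=-2.7853
Stable set (-2.7853, 0).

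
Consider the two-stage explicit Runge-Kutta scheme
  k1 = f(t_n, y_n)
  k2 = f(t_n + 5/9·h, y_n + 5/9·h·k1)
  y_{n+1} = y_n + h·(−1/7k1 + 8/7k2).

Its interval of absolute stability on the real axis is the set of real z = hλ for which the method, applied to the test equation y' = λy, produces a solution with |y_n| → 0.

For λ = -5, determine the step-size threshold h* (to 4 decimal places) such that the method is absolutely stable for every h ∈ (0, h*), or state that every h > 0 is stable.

With y'=λy (z=hλ):
  k1=λy_n ⇒ h·k1=z·y_n;  k2=λ(1+5/9z)y_n ⇒ h·k2=z(1+5/9z)y_n
  y_{n+1}/y_n = 1 − 1/7z + 8/7z(1+5/9z) = 1 + z + 40/63z²
  R(z) = 1 + z + 40/63z².

Find x<0 with |R(x)|<1.
x=-0.79: |R|=0.6063
R=1: x+40/63x²=0 ⇒ x=−63/40=-1.5750; min R=1−1/(4·40/63)=0.6062>−1
Confirm numerically:
  x=-1.468: |R|=0.90027 <1
  x=-1.422: |R|=0.86186 <1
  x=-1.099: |R|=0.66786 <1
  x=-0.774: |R|=0.60637 <1
  x=-2.163: |R|=1.80752 >1
  x=-1.903: |R|=1.39631 >1
So |R|<1 on (-1.5750, 0).

(-1.5750,0); λ=-5 ⇒ h* = (63/40)/5 = 0.3150.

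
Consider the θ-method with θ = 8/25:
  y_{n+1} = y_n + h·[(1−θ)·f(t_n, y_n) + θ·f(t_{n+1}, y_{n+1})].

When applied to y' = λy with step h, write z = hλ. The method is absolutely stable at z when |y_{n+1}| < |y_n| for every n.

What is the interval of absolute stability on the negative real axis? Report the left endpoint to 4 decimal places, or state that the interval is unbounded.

With y'=λy (z=hλ):
  y_{n+1} = y_n + z·[17/25·y_n + 8/25·y_{n+1}] ⇒ (1 − 8/25z)y_{n+1} = (1 + 17/25z)y_n
  Hence R(z) = (1 + 17/25z)/(1 − 8/25z).

Need |R(x)|<1, x<0.
x=-0.89: |R|=0.3073
R=−1: 1+17/25x = −1+8/25x ⇒ -9/25x=2 ⇒ x=2/(-9/25)=-5.5556
Confirm numerically:
  x=-5.006: |R|=0.92396 <1
  x=-4.256: |R|=0.80192 <1
  x=-3.731: |R|=0.70061 <1
  x=-3.527: |R|=0.65693 <1
  x=-5.883: |R|=1.04089 >1
  x=-5.712: |R|=1.01992 >1
  x=-5.643: |R|=1.01122 >1
So |R|<1 on (-5.5556, 0).

(-5.5556, 0).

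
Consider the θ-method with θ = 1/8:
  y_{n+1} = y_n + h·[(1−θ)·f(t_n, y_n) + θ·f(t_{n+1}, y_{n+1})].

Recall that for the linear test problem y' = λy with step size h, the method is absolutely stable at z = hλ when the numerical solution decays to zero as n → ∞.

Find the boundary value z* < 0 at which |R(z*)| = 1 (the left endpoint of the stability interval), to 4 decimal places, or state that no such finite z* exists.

Test eqn y'=λy, z=hλ:
  y_{n+1} = y_n + z·[7/8·y_n + 1/8·y_{n+1}] ⇒ (1 − 1/8z)y_{n+1} = (1 + 7/8z)y_n
  Hence R(z) = (1 + 7/8z)/(1 − 1/8z).

Need |R(x)|<1, x<0.
x=-1.58: |R|=0.3194
R=−1: 1+7/8x = −1+1/8x ⇒ -3/4x=2 ⇒ x=2/(-3/4)=-2.6667
Confirm numerically:
  x=-2.245: |R|=0.75305 <1
  x=-1.950: |R|=0.56784 <1
  x=-1.766: |R|=0.44665 <1
  x=-2.966: |R|=1.16378 >1
  x=-2.876: |R|=1.11548 >1
Interval (-2.6667, 0).

left endpoint -2.6667.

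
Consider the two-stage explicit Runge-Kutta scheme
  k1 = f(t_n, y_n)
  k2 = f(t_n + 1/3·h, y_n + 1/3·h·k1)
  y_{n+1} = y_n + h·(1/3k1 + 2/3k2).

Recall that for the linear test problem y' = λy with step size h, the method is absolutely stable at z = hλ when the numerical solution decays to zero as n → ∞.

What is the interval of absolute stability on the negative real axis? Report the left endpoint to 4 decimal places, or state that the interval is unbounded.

With y'=λy (z=hλ):
  k1=λy_n ⇒ h·k1=z·y_n;  k2=λ(1+1/3z)y_n ⇒ h·k2=z(1+1/3z)y_n
  y_{n+1}/y_n = 1 + 1/3z + 2/3z(1+1/3z) = 1 + z + 2/9z²
  ⇒ R(z) = 1 + z + 2/9z².

Solve |R(x)|<1 on ℝ⁻.
x=-0.71: |R|=0.4020
R=1: x+2/9x²=0 ⇒ x=−9/2=-4.5000; min R=1−1/(4·2/9)=-0.1250>−1
Confirm numerically:
  x=-3.769: |R|=0.38775 <1
  x=-2.672: |R|=0.08543 <1
  x=-2.263: |R|=0.12496 <1
  x=-5.040: |R|=1.60480 >1
  x=-4.765: |R|=1.28061 >1
  x=-4.582: |R|=1.08349 >1
So |R|<1 on (-4.5000, 0).

(-4.5000, 0).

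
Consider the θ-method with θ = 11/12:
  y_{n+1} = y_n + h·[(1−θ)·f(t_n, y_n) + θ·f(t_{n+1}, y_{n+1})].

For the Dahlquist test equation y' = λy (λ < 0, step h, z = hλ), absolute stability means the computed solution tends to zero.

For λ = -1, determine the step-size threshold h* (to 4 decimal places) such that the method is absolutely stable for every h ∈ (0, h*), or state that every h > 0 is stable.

unbounded; (−∞, 0). Any h>0 works for λ=-1.

With y'=λy (z=hλ):
  y_{n+1} = y_n + z·[1/12·y_n + 11/12·y_{n+1}] ⇒ (1 − 11/12z)y_{n+1} = (1 + 1/12z)y_n
  Hence R(z) = (1 + 1/12z)/(1 − 11/12z).

Find x<0 with |R(x)|<1.
x=-1.53: |R|=0.3632
x=-2: |R|=0.2941
x=-10: |R|=0.0164
x=-100: |R|=0.0791
θ=11/12≥1/2 ⇒ |1+1/12x|<|1−11/12x| ∀x<0 ⇒ interval (−∞,0).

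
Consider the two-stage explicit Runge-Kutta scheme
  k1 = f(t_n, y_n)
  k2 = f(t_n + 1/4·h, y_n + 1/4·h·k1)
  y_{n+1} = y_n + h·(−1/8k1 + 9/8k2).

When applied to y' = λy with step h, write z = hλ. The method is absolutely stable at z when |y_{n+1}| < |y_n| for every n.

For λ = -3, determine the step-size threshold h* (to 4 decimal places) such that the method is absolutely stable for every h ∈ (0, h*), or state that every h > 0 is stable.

(-3.5556,0); λ=-3 ⇒ h* = (32/9)/3 = 1.1852.

Test eqn y'=λy, z=hλ:
  k1=λy_n ⇒ h·k1=z·y_n;  k2=λ(1+1/4z)y_n ⇒ h·k2=z(1+1/4z)y_n
  y_{n+1}/y_n = 1 − 1/8z + 9/8z(1+1/4z) = 1 + z + 9/32z²
  ⇒ R(z) = 1 + z + 9/32z².

Boundary: |R(x)|=1, x<0.
x=-0.36: |R|=0.6764
R=1: x+9/32x²=0 ⇒ x=−32/9=-3.5556; min R=1−1/(4·9/32)=0.1111>−1
Confirm numerically:
  x=-3.503: |R|=0.94822 <1
  x=-2.421: |R|=0.22747 <1
  x=-2.192: |R|=0.15937 <1
  x=-1.691: |R|=0.11323 <1
  x=-3.956: |R|=1.44554 >1
  x=-3.868: |R|=1.33990 >1
Stable set (-3.5556, 0).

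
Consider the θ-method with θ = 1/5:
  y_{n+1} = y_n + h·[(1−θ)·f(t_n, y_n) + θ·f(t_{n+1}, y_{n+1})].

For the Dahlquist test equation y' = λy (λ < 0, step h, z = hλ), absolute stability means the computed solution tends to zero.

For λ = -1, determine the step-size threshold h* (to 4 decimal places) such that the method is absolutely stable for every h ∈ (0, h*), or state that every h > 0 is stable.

Test eqn y'=λy, z=hλ:
  y_{n+1} = y_n + z·[4/5·y_n + 1/5·y_{n+1}] ⇒ (1 − 1/5z)y_{n+1} = (1 + 4/5z)y_n
  R(z) = (1 + 4/5z)/(1 − 1/5z).

Solve |R(x)|<1 on ℝ⁻.
x=-0.32: |R|=0.6992
R=−1: 1+4/5x = −1+1/5x ⇒ -3/5x=2 ⇒ x=2/(-3/5)=-3.3333
Confirm numerically:
  x=-3.185: |R|=0.94563 <1
  x=-3.132: |R|=0.92573 <1
  x=-2.205: |R|=0.53019 <1
  x=-2.016: |R|=0.43672 <1
  x=-3.640: |R|=1.10648 >1
  x=-3.444: |R|=1.03932 >1
Stable set (-3.3333, 0).

(-3.3333,0); λ=-1 ⇒ h* = (10/3)/1 = 3.3333.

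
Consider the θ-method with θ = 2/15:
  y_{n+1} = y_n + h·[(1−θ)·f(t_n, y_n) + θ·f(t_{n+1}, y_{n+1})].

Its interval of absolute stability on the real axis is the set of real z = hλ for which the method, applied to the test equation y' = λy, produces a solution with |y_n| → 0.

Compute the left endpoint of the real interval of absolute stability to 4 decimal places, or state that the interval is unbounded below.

With y'=λy (z=hλ):
  y_{n+1} = y_n + z·[13/15·y_n + 2/15·y_{n+1}] ⇒ (1 − 2/15z)y_{n+1} = (1 + 13/15z)y_n
  so R(z) = (1 + 13/15z)/(1 − 2/15z).

Find x<0 with |R(x)|<1.
x=-0.72: |R|=0.3431
R=−1: 1+13/15x = −1+2/15x ⇒ -11/15x=2 ⇒ x=2/(-11/15)=-2.7273
Confirm numerically:
  x=-2.639: |R|=0.95212 <1
  x=-1.965: |R|=0.55705 <1
  x=-1.947: |R|=0.54573 <1
  x=-1.626: |R|=0.33629 <1
  x=-3.218: |R|=1.25182 >1
  x=-2.989: |R|=1.13724 >1
  x=-2.909: |R|=1.09602 >1
Stable set (-2.7273, 0).

z* = -2.7273.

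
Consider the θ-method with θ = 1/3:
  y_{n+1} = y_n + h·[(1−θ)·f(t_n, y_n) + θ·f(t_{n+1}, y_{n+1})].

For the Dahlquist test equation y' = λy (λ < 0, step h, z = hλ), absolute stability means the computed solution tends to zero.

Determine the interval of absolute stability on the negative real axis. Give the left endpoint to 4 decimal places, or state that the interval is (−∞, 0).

z∈(-6.0000,0).

Set f=λy, z=hλ:
  y_{n+1} = y_n + z·[2/3·y_n + 1/3·y_{n+1}] ⇒ (1 − 1/3z)y_{n+1} = (1 + 2/3z)y_n
  R(z) = (1 + 2/3z)/(1 − 1/3z).

Find x<0 with |R(x)|<1.
x=-0.86: |R|=0.3316
R=−1: 1+2/3x = −1+1/3x ⇒ -1/3x=2 ⇒ x=2/(-1/3)=-6.0000
Confirm numerically:
  x=-5.502: |R|=0.94143 <1
  x=-4.892: |R|=0.85960 <1
  x=-2.601: |R|=0.39314 <1
  x=-6.441: |R|=1.04671 >1
  x=-6.108: |R|=1.01186 >1
Stable set (-6.0000, 0).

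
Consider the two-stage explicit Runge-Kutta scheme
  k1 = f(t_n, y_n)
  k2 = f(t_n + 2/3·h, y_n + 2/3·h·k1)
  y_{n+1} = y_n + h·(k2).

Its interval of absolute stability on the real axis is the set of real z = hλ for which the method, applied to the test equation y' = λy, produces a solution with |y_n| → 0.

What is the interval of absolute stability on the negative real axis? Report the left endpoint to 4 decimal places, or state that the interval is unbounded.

Test eqn y'=λy, z=hλ:
  k1=λy_n ⇒ h·k1=z·y_n;  k2=λ(1+2/3z)y_n ⇒ h·k2=z(1+2/3z)y_n
  y_{n+1}/y_n = 1 + z(1+2/3z) = 1 + z + 2/3z²
  Hence R(z) = 1 + z + 2/3z².

Solve |R(x)|<1 on ℝ⁻.
x=-1.32: |R|=0.8416
R=1: x+2/3x²=0 ⇒ x=−3/2=-1.5000; min R=1−1/(4·2/3)=0.6250>−1
Confirm numerically:
  x=-1.393: |R|=0.90063 <1
  x=-1.363: |R|=0.87551 <1
  x=-1.176: |R|=0.74598 <1
  x=-1.850: |R|=1.43167 >1
  x=-1.846: |R|=1.42581 >1
So |R|<1 on (-1.5000, 0).

(-1.5000, 0).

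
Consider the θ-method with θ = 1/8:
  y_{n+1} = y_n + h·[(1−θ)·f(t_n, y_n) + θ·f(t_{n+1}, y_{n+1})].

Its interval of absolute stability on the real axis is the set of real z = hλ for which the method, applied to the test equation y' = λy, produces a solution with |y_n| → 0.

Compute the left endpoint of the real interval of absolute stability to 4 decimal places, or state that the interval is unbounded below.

z* = -2.6667.

Test eqn y'=λy, z=hλ:
  y_{n+1} = y_n + z·[7/8·y_n + 1/8·y_{n+1}] ⇒ (1 − 1/8z)y_{n+1} = (1 + 7/8z)y_n
  ⇒ R(z) = (1 + 7/8z)/(1 − 1/8z).

Find x<0 with |R(x)|<1.
x=-0.58: |R|=0.4592
R=−1: 1+7/8x = −1+1/8x ⇒ -3/4x=2 ⇒ x=2/(-3/4)=-2.6667
Confirm numerically:
  x=-1.951: |R|=0.56849 <1
  x=-1.397: |R|=0.18932 <1
  x=-1.341: |R|=0.14849 <1
  x=-1.279: |R|=0.10271 <1
  x=-3.232: |R|=1.30199 >1
  x=-3.047: |R|=1.20657 >1
  x=-2.793: |R|=1.07023 >1
So |R|<1 on (-2.6667, 0).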